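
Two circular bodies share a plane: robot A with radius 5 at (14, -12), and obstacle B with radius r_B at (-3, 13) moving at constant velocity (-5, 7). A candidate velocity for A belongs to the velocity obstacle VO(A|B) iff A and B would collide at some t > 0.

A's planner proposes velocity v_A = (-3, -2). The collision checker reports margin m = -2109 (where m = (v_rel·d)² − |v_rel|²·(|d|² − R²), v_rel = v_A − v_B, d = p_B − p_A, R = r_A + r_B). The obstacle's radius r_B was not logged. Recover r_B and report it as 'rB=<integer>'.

m = -2109
d = (-17, 25);  v_rel = (2, -9),  |v_rel|² = 85
v_rel×d = (2)·(25) − (-9)·(-17) = -103
since m = R²·85 − (-103)²:  R² = (10609 + -2109) / 85 = 100
R = √100 = 10  ⇒  r_B = 10 − 5 = 5

rB=5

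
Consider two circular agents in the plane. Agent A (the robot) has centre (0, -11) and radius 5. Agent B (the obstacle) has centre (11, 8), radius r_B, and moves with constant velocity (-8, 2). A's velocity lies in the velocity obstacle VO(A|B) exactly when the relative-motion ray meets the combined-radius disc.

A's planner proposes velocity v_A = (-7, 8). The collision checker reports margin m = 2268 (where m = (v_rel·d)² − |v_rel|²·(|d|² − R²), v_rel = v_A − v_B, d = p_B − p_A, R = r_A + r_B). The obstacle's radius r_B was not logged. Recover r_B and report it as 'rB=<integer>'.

m = 2268
d = (11, 19);  v_rel = (1, 6),  |v_rel|² = 37
v_rel×d = (1)·(19) − (6)·(11) = -47
since m = R²·37 − (-47)²:  R² = (2209 + 2268) / 37 = 121
R = √121 = 11  ⇒  r_B = 11 − 5 = 6

rB=6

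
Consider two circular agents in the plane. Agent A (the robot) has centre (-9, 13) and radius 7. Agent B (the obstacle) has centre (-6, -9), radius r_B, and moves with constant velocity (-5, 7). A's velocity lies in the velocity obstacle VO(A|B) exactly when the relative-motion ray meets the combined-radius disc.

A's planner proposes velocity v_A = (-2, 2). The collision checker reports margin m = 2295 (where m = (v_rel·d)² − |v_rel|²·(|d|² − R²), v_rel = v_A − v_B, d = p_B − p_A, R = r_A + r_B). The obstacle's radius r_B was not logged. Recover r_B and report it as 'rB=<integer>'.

m = 2295
d = (3, -22);  v_rel = (3, -5),  |v_rel|² = 34
v_rel×d = (3)·(-22) − (-5)·(3) = -51
since m = R²·34 − (-51)²:  R² = (2601 + 2295) / 34 = 144
R = √144 = 12  ⇒  r_B = 12 − 7 = 5

rB=5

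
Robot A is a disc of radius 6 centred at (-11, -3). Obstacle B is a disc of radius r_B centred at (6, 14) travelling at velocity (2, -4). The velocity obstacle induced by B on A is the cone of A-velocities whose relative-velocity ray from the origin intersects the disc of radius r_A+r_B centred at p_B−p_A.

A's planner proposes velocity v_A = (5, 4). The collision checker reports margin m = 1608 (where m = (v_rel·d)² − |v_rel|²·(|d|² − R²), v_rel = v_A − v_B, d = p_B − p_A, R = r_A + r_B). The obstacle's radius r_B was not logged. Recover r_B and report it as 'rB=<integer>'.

m = 1608
d = (17, 17);  v_rel = (3, 8),  |v_rel|² = 73
v_rel×d = (3)·(17) − (8)·(17) = -85
since m = R²·73 − (-85)²:  R² = (7225 + 1608) / 73 = 121
R = √121 = 11  ⇒  r_B = 11 − 6 = 5

rB=5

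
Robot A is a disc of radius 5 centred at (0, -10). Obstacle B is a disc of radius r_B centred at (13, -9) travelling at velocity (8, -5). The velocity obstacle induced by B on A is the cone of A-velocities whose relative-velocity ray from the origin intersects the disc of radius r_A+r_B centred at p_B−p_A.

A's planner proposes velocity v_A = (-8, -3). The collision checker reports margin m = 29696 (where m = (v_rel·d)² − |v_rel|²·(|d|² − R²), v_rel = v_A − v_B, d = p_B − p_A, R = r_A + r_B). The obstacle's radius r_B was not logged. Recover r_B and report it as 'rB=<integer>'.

m = 29696
d = (13, 1);  v_rel = (-16, 2),  |v_rel|² = 260
v_rel×d = (-16)·(1) − (2)·(13) = -42
since m = R²·260 − (-42)²:  R² = (1764 + 29696) / 260 = 121
R = √121 = 11  ⇒  r_B = 11 − 5 = 6

rB=6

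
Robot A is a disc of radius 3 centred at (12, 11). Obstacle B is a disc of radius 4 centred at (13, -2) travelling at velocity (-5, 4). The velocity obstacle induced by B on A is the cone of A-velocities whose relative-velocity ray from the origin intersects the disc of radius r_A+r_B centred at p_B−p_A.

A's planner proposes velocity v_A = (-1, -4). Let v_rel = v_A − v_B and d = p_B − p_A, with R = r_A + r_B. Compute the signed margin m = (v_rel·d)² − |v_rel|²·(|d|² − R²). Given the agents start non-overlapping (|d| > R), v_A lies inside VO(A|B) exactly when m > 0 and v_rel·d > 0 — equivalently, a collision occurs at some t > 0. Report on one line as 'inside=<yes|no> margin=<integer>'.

d = (1, -13),  |d|² = 170;  R = 3+4 = 7,  c = 170−7² = 121
v_rel = (4, -8),  |v_rel|² = 80;  v_rel·d = (4)·(1) + (-8)·(-13) = 108
80·t² − 216·t + 121 = 0  ⇒  m = 108² − 80·121 = 1984
m = 1984 > 0,  v_rel·d = 108 > 0  ⇒  inside

inside=yes margin=1984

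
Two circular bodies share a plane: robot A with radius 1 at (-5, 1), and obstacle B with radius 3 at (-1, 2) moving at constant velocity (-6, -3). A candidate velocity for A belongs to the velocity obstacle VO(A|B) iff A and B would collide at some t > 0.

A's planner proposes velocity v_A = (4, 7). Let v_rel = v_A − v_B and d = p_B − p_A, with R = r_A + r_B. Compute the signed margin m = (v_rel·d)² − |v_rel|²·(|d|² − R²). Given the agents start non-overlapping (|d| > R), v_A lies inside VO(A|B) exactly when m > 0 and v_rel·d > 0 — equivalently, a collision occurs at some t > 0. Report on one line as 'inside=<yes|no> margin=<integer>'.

d = (4, 1),  |d|² = 17;  R = 1+3 = 4,  c = 17−4² = 1
v_rel = (10, 10),  |v_rel|² = 200;  v_rel·d = (10)·(4) + (10)·(1) = 50
200·t² − 100·t + 1 = 0  ⇒  m = 50² − 200·1 = 2300
m = 2300 > 0,  v_rel·d = 50 > 0  ⇒  inside

inside=yes margin=2300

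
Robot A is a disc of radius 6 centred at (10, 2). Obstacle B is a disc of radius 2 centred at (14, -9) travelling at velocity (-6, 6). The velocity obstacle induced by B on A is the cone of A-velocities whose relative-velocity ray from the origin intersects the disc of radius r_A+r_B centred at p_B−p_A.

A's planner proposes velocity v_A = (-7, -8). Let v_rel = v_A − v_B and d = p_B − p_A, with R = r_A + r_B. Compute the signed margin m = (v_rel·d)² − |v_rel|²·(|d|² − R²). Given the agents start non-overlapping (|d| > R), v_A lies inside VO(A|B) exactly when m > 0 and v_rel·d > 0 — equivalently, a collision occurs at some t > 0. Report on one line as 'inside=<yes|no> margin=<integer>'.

d = (4, -11),  |d|² = 137;  R = 6+2 = 8,  c = 137−8² = 73
v_rel = (-1, -14),  |v_rel|² = 197;  v_rel·d = (-1)·(4) + (-14)·(-11) = 150
197·t² − 300·t + 73 = 0  ⇒  m = 150² − 197·73 = 8119
m = 8119 > 0,  v_rel·d = 150 > 0  ⇒  inside

inside=yes margin=8119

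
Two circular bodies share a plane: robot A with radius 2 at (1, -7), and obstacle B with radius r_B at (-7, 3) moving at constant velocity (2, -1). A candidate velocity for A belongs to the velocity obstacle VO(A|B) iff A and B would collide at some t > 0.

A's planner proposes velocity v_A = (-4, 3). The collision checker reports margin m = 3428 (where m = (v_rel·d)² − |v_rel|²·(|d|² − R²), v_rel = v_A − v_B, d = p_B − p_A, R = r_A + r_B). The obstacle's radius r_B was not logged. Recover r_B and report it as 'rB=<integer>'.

m = 3428
d = (-8, 10);  v_rel = (-6, 4),  |v_rel|² = 52
v_rel×d = (-6)·(10) − (4)·(-8) = -28
since m = R²·52 − (-28)²:  R² = (784 + 3428) / 52 = 81
R = √81 = 9  ⇒  r_B = 9 − 2 = 7

rB=7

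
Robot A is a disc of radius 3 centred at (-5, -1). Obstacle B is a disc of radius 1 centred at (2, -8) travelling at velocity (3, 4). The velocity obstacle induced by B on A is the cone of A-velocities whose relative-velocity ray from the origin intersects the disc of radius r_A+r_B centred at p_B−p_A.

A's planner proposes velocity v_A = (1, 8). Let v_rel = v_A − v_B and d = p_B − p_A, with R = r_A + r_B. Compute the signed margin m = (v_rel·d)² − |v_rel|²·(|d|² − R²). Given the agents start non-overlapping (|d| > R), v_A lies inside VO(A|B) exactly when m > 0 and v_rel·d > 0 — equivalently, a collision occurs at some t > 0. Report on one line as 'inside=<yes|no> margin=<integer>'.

d = (7, -7),  |d|² = 98;  R = 3+1 = 4,  c = 98−4² = 82
v_rel = (-2, 4),  |v_rel|² = 20;  v_rel·d = (-2)·(7) + (4)·(-7) = -42
20·t² + 84·t + 82 = 0  ⇒  m = (-42)² − 20·82 = 124
m = 124 > 0,  v_rel·d = -42 < 0  ⇒  outside

inside=no margin=124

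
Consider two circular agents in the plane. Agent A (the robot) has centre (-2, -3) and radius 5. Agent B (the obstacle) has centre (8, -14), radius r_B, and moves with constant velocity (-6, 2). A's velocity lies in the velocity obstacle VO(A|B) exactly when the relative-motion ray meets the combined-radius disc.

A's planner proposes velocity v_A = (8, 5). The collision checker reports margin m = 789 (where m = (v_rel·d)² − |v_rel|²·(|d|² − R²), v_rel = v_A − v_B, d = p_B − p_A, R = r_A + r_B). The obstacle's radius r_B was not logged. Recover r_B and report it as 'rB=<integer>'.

m = 789
d = (10, -11);  v_rel = (14, 3),  |v_rel|² = 205
v_rel×d = (14)·(-11) − (3)·(10) = -184
since m = R²·205 − (-184)²:  R² = (33856 + 789) / 205 = 169
R = √169 = 13  ⇒  r_B = 13 − 5 = 8

rB=8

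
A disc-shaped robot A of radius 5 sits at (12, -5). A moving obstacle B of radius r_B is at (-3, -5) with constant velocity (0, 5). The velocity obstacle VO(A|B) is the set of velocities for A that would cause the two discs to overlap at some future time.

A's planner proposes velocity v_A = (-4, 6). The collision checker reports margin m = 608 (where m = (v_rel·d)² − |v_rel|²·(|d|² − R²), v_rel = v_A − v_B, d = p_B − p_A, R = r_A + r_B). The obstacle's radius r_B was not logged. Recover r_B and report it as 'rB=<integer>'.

m = 608
d = (-15, 0);  v_rel = (-4, 1),  |v_rel|² = 17
v_rel×d = (-4)·(0) − (1)·(-15) = 15
since m = R²·17 − 15²:  R² = (225 + 608) / 17 = 49
R = √49 = 7  ⇒  r_B = 7 − 5 = 2

rB=2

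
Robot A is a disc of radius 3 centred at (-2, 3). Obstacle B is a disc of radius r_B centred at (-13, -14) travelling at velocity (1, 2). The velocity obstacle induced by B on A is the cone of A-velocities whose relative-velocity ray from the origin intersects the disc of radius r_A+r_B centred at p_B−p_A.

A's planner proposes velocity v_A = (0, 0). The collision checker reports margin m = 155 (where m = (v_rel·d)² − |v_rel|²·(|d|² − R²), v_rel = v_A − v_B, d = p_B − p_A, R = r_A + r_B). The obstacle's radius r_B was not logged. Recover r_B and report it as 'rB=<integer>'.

m = 155
d = (-11, -17);  v_rel = (-1, -2),  |v_rel|² = 5
v_rel×d = (-1)·(-17) − (-2)·(-11) = -5
since m = R²·5 − (-5)²:  R² = (25 + 155) / 5 = 36
R = √36 = 6  ⇒  r_B = 6 − 3 = 3

rB=3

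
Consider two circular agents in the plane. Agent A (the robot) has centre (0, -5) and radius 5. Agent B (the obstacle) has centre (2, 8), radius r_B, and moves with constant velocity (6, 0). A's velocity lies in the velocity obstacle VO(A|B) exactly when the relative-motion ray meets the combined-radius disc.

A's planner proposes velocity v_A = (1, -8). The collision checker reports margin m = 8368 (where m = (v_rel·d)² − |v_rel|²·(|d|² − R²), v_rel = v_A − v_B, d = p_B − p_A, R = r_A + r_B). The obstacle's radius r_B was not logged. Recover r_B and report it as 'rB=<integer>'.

m = 8368
d = (2, 13);  v_rel = (-5, -8),  |v_rel|² = 89
v_rel×d = (-5)·(13) − (-8)·(2) = -49
since m = R²·89 − (-49)²:  R² = (2401 + 8368) / 89 = 121
R = √121 = 11  ⇒  r_B = 11 − 5 = 6

rB=6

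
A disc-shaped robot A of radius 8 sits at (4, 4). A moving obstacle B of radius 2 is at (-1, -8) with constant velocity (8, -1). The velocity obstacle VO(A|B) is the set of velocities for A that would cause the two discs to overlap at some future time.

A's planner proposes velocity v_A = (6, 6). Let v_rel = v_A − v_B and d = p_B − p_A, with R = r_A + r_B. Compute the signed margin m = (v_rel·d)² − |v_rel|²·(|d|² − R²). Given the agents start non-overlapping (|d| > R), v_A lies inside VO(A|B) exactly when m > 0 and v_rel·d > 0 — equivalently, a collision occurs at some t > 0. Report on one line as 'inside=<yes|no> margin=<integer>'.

d = (-5, -12),  |d|² = 169;  R = 8+2 = 10,  c = 169−10² = 69
v_rel = (-2, 7),  |v_rel|² = 53;  v_rel·d = (-2)·(-5) + (7)·(-12) = -74
53·t² + 148·t + 69 = 0  ⇒  m = (-74)² − 53·69 = 1819
m = 1819 > 0,  v_rel·d = -74 < 0  ⇒  outside

inside=no margin=1819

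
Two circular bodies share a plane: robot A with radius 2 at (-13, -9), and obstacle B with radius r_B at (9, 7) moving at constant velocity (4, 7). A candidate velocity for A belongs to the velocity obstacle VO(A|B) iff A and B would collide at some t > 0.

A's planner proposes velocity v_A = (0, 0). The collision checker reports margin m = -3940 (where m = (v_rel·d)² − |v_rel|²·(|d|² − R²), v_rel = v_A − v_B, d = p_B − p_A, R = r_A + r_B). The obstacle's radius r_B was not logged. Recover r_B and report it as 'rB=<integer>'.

m = -3940
d = (22, 16);  v_rel = (-4, -7),  |v_rel|² = 65
v_rel×d = (-4)·(16) − (-7)·(22) = 90
since m = R²·65 − 90²:  R² = (8100 + -3940) / 65 = 64
R = √64 = 8  ⇒  r_B = 8 − 2 = 6

rB=6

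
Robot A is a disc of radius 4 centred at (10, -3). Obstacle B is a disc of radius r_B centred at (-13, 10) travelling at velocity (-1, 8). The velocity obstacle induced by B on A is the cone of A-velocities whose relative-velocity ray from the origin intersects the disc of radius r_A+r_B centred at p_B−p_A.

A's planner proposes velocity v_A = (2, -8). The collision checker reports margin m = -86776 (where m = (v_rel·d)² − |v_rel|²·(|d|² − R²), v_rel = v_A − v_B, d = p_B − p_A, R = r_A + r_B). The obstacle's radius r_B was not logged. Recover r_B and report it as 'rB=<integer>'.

m = -86776
d = (-23, 13);  v_rel = (3, -16),  |v_rel|² = 265
v_rel×d = (3)·(13) − (-16)·(-23) = -329
since m = R²·265 − (-329)²:  R² = (108241 + -86776) / 265 = 81
R = √81 = 9  ⇒  r_B = 9 − 4 = 5

rB=5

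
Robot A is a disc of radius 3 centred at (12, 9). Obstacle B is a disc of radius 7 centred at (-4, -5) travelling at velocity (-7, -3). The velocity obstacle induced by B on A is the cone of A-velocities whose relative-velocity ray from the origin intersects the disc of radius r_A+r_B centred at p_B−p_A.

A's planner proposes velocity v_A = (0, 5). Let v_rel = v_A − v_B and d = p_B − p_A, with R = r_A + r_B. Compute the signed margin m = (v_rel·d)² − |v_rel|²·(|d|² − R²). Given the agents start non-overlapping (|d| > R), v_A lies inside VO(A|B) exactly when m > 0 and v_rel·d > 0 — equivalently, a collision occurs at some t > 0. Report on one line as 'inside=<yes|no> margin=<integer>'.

d = (-16, -14),  |d|² = 452;  R = 3+7 = 10,  c = 452−10² = 352
v_rel = (7, 8),  |v_rel|² = 113;  v_rel·d = (7)·(-16) + (8)·(-14) = -224
113·t² + 448·t + 352 = 0  ⇒  m = (-224)² − 113·352 = 10400
m = 10400 > 0,  v_rel·d = -224 < 0  ⇒  outside

inside=no margin=10400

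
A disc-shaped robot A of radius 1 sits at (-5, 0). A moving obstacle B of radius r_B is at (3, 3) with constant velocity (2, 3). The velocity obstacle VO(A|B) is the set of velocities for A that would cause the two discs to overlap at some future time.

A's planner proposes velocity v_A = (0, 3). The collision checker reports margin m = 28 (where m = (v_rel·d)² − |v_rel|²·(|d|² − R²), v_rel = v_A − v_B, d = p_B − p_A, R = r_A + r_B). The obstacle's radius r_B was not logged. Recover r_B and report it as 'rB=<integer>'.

m = 28
d = (8, 3);  v_rel = (-2, 0),  |v_rel|² = 4
v_rel×d = (-2)·(3) − (0)·(8) = -6
since m = R²·4 − (-6)²:  R² = (36 + 28) / 4 = 16
R = √16 = 4  ⇒  r_B = 4 − 1 = 3

rB=3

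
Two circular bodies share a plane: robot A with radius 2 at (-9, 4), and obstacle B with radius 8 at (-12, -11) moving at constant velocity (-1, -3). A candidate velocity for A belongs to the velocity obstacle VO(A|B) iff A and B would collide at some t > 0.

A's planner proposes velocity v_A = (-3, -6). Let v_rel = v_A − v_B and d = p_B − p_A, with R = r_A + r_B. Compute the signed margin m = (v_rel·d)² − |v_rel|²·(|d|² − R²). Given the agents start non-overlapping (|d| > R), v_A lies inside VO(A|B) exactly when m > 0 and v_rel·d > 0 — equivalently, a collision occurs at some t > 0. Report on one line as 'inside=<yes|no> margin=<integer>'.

d = (-3, -15),  |d|² = 234;  R = 2+8 = 10,  c = 234−10² = 134
v_rel = (-2, -3),  |v_rel|² = 13;  v_rel·d = (-2)·(-3) + (-3)·(-15) = 51
13·t² − 102·t + 134 = 0  ⇒  m = 51² − 13·134 = 859
m = 859 > 0,  v_rel·d = 51 > 0  ⇒  inside

inside=yes margin=859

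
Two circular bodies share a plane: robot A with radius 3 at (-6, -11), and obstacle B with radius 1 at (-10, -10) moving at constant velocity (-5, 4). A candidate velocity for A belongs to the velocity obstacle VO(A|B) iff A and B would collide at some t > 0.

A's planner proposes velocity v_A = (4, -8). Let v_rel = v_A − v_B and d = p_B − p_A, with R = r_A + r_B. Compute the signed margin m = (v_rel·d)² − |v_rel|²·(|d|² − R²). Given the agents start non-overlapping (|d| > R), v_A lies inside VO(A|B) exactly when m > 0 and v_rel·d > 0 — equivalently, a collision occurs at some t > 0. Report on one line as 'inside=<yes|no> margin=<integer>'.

d = (-4, 1),  |d|² = 17;  R = 3+1 = 4,  c = 17−4² = 1
v_rel = (9, -12),  |v_rel|² = 225;  v_rel·d = (9)·(-4) + (-12)·(1) = -48
225·t² + 96·t + 1 = 0  ⇒  m = (-48)² − 225·1 = 2079
m = 2079 > 0,  v_rel·d = -48 < 0  ⇒  outside

inside=no margin=2079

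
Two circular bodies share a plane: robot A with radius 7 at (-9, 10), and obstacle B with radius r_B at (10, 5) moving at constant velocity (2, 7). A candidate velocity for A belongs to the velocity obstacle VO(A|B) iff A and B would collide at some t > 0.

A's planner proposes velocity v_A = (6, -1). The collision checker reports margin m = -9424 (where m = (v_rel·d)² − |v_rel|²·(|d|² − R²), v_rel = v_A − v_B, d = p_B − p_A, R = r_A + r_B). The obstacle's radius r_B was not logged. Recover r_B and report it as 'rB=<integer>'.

m = -9424
d = (19, -5);  v_rel = (4, -8),  |v_rel|² = 80
v_rel×d = (4)·(-5) − (-8)·(19) = 132
since m = R²·80 − 132²:  R² = (17424 + -9424) / 80 = 100
R = √100 = 10  ⇒  r_B = 10 − 7 = 3

rB=3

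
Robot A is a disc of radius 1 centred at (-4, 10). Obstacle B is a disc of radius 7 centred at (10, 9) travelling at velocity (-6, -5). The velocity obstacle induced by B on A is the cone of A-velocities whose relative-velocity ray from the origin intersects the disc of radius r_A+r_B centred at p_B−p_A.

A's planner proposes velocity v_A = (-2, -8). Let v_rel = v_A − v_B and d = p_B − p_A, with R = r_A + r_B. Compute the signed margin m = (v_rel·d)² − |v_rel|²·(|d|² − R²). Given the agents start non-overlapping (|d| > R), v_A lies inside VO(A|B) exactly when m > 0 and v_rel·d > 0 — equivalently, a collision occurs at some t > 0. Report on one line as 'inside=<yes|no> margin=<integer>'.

d = (14, -1),  |d|² = 197;  R = 1+7 = 8,  c = 197−8² = 133
v_rel = (4, -3),  |v_rel|² = 25;  v_rel·d = (4)·(14) + (-3)·(-1) = 59
25·t² − 118·t + 133 = 0  ⇒  m = 59² − 25·133 = 156
m = 156 > 0,  v_rel·d = 59 > 0  ⇒  inside

inside=yes margin=156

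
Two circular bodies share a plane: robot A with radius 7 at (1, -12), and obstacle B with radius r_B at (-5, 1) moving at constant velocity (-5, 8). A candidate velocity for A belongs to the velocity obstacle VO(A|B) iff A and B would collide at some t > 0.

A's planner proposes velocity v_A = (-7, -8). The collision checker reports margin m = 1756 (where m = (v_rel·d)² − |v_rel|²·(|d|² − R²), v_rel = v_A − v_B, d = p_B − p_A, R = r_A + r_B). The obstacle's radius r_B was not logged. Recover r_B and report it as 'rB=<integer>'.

m = 1756
d = (-6, 13);  v_rel = (-2, -16),  |v_rel|² = 260
v_rel×d = (-2)·(13) − (-16)·(-6) = -122
since m = R²·260 − (-122)²:  R² = (14884 + 1756) / 260 = 64
R = √64 = 8  ⇒  r_B = 8 − 7 = 1

rB=1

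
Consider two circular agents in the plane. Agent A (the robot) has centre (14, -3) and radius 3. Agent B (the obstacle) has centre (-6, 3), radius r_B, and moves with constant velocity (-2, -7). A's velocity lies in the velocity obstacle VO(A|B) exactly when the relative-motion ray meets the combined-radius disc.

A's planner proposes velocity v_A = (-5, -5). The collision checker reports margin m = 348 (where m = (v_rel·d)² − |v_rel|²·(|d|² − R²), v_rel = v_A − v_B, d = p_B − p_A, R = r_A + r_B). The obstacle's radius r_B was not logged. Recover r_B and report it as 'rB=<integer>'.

m = 348
d = (-20, 6);  v_rel = (-3, 2),  |v_rel|² = 13
v_rel×d = (-3)·(6) − (2)·(-20) = 22
since m = R²·13 − 22²:  R² = (484 + 348) / 13 = 64
R = √64 = 8  ⇒  r_B = 8 − 3 = 5

rB=5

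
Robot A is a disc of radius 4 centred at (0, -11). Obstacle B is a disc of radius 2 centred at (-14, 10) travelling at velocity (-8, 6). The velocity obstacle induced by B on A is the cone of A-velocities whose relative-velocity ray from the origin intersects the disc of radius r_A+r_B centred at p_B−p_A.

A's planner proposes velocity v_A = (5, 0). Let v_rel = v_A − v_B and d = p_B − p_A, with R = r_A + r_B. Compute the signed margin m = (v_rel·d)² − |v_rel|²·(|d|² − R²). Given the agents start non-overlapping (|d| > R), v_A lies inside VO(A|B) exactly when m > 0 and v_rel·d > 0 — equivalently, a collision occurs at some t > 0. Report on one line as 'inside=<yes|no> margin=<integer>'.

d = (-14, 21),  |d|² = 637;  R = 4+2 = 6,  c = 637−6² = 601
v_rel = (13, -6),  |v_rel|² = 205;  v_rel·d = (13)·(-14) + (-6)·(21) = -308
205·t² + 616·t + 601 = 0  ⇒  m = (-308)² − 205·601 = -28341
m = -28341 < 0,  v_rel·d = -308 < 0  ⇒  outside

inside=no margin=-28341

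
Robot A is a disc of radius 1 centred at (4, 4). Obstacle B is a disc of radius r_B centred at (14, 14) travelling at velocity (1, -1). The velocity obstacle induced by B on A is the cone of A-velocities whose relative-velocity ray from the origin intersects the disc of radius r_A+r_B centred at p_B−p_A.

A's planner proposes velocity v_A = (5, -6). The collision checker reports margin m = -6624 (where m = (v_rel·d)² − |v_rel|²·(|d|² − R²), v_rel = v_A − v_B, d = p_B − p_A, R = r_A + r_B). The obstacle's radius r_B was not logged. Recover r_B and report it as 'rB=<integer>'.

m = -6624
d = (10, 10);  v_rel = (4, -5),  |v_rel|² = 41
v_rel×d = (4)·(10) − (-5)·(10) = 90
since m = R²·41 − 90²:  R² = (8100 + -6624) / 41 = 36
R = √36 = 6  ⇒  r_B = 6 − 1 = 5

rB=5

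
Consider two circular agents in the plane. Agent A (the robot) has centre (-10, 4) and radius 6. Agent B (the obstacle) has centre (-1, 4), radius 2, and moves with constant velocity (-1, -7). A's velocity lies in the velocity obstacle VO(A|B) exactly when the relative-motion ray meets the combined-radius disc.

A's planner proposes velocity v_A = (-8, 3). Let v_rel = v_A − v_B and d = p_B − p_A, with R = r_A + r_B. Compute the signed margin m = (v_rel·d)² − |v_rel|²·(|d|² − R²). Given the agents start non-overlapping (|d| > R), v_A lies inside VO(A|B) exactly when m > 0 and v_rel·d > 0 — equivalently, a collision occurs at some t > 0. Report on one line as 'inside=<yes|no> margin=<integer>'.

d = (9, 0),  |d|² = 81;  R = 6+2 = 8,  c = 81−8² = 17
v_rel = (-7, 10),  |v_rel|² = 149;  v_rel·d = (-7)·(9) + (10)·(0) = -63
149·t² + 126·t + 17 = 0  ⇒  m = (-63)² − 149·17 = 1436
m = 1436 > 0,  v_rel·d = -63 < 0  ⇒  outside

inside=no margin=1436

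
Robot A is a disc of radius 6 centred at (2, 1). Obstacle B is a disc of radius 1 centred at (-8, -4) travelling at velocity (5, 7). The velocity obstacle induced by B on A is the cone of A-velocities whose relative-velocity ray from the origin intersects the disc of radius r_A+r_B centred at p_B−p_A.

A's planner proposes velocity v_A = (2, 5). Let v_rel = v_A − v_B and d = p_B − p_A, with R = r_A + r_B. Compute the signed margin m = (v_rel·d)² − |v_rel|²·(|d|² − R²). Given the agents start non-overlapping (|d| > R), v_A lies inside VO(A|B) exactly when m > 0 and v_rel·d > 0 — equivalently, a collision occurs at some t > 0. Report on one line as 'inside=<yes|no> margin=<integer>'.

d = (-10, -5),  |d|² = 125;  R = 6+1 = 7,  c = 125−7² = 76
v_rel = (-3, -2),  |v_rel|² = 13;  v_rel·d = (-3)·(-10) + (-2)·(-5) = 40
13·t² − 80·t + 76 = 0  ⇒  m = 40² − 13·76 = 612
m = 612 > 0,  v_rel·d = 40 > 0  ⇒  inside

inside=yes margin=612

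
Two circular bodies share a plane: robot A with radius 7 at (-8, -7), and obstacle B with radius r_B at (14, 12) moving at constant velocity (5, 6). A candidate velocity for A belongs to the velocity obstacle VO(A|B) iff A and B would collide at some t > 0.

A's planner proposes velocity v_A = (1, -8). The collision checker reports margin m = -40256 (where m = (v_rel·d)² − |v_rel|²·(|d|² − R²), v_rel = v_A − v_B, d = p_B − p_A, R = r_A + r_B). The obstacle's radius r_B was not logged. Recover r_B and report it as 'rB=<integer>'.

m = -40256
d = (22, 19);  v_rel = (-4, -14),  |v_rel|² = 212
v_rel×d = (-4)·(19) − (-14)·(22) = 232
since m = R²·212 − 232²:  R² = (53824 + -40256) / 212 = 64
R = √64 = 8  ⇒  r_B = 8 − 7 = 1

rB=1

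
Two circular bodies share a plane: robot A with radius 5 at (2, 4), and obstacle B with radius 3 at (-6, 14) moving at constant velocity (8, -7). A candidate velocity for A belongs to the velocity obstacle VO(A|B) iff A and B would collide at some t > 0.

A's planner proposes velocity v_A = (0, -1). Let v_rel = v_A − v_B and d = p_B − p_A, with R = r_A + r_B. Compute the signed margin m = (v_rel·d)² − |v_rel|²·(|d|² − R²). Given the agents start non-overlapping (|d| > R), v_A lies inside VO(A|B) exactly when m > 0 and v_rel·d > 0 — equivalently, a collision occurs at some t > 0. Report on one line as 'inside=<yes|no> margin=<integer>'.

d = (-8, 10),  |d|² = 164;  R = 5+3 = 8,  c = 164−8² = 100
v_rel = (-8, 6),  |v_rel|² = 100;  v_rel·d = (-8)·(-8) + (6)·(10) = 124
100·t² − 248·t + 100 = 0  ⇒  m = 124² − 100·100 = 5376
m = 5376 > 0,  v_rel·d = 124 > 0  ⇒  inside

inside=yes margin=5376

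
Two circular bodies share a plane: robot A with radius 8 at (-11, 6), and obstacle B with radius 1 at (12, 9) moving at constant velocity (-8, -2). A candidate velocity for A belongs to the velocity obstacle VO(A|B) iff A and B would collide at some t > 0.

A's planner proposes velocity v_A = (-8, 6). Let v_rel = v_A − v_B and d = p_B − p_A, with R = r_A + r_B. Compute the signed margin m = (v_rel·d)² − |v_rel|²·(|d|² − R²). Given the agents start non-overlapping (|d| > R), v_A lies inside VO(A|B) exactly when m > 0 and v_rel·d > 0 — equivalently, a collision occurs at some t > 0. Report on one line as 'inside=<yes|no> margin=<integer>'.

d = (23, 3),  |d|² = 538;  R = 8+1 = 9,  c = 538−9² = 457
v_rel = (0, 8),  |v_rel|² = 64;  v_rel·d = (0)·(23) + (8)·(3) = 24
64·t² − 48·t + 457 = 0  ⇒  m = 24² − 64·457 = -28672
m = -28672 < 0,  v_rel·d = 24 > 0  ⇒  outside

inside=no margin=-28672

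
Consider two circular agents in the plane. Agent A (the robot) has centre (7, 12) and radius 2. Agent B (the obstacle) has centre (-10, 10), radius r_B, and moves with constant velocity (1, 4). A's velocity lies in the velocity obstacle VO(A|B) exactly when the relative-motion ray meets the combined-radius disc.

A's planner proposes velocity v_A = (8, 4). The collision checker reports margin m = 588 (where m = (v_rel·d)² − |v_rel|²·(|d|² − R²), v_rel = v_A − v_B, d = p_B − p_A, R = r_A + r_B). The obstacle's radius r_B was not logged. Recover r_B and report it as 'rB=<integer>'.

m = 588
d = (-17, -2);  v_rel = (7, 0),  |v_rel|² = 49
v_rel×d = (7)·(-2) − (0)·(-17) = -14
since m = R²·49 − (-14)²:  R² = (196 + 588) / 49 = 16
R = √16 = 4  ⇒  r_B = 4 − 2 = 2

rB=2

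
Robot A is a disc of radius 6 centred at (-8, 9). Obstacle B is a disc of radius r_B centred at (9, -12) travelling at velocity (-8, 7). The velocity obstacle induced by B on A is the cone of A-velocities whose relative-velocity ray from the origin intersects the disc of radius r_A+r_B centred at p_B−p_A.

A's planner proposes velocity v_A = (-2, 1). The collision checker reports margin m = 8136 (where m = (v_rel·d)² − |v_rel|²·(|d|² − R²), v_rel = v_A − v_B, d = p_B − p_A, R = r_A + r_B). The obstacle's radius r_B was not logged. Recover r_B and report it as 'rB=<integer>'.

m = 8136
d = (17, -21);  v_rel = (6, -6),  |v_rel|² = 72
v_rel×d = (6)·(-21) − (-6)·(17) = -24
since m = R²·72 − (-24)²:  R² = (576 + 8136) / 72 = 121
R = √121 = 11  ⇒  r_B = 11 − 6 = 5

rB=5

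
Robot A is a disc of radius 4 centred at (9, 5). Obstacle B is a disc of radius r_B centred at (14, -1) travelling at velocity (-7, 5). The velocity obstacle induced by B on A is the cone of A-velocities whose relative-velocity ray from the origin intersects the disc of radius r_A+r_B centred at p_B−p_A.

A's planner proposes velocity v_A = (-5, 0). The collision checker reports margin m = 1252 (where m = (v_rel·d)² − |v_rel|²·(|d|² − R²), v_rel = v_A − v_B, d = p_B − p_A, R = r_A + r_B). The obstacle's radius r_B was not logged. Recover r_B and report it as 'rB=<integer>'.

m = 1252
d = (5, -6);  v_rel = (2, -5),  |v_rel|² = 29
v_rel×d = (2)·(-6) − (-5)·(5) = 13
since m = R²·29 − 13²:  R² = (169 + 1252) / 29 = 49
R = √49 = 7  ⇒  r_B = 7 − 4 = 3

rB=3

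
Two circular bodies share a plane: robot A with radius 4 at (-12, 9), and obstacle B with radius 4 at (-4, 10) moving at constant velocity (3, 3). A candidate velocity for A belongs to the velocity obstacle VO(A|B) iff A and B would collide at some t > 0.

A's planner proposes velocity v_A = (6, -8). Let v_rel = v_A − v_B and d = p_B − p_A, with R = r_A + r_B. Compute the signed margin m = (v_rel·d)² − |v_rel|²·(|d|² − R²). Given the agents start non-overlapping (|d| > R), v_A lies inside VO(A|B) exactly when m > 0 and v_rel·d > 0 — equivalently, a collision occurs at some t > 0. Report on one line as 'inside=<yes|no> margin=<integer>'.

d = (8, 1),  |d|² = 65;  R = 4+4 = 8,  c = 65−8² = 1
v_rel = (3, -11),  |v_rel|² = 130;  v_rel·d = (3)·(8) + (-11)·(1) = 13
130·t² − 26·t + 1 = 0  ⇒  m = 13² − 130·1 = 39
m = 39 > 0,  v_rel·d = 13 > 0  ⇒  inside

inside=yes margin=39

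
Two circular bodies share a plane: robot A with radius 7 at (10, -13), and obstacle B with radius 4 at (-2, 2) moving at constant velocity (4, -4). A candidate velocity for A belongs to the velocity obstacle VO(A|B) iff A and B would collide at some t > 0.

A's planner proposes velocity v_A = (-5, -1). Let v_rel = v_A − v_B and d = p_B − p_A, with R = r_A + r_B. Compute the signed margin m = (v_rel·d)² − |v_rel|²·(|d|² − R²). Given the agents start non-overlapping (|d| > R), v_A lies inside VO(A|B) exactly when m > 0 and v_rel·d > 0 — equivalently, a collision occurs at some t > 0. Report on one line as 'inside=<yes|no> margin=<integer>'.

d = (-12, 15),  |d|² = 369;  R = 7+4 = 11,  c = 369−11² = 248
v_rel = (-9, 3),  |v_rel|² = 90;  v_rel·d = (-9)·(-12) + (3)·(15) = 153
90·t² − 306·t + 248 = 0  ⇒  m = 153² − 90·248 = 1089
m = 1089 > 0,  v_rel·d = 153 > 0  ⇒  inside

inside=yes margin=1089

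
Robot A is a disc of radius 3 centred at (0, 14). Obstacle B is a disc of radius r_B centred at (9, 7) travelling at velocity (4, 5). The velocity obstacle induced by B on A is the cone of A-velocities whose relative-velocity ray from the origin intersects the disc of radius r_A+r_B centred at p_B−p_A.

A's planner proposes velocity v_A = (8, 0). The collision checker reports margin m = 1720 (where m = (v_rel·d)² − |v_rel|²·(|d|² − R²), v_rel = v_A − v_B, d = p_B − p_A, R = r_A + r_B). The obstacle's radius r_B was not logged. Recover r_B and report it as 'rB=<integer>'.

m = 1720
d = (9, -7);  v_rel = (4, -5),  |v_rel|² = 41
v_rel×d = (4)·(-7) − (-5)·(9) = 17
since m = R²·41 − 17²:  R² = (289 + 1720) / 41 = 49
R = √49 = 7  ⇒  r_B = 7 − 3 = 4

rB=4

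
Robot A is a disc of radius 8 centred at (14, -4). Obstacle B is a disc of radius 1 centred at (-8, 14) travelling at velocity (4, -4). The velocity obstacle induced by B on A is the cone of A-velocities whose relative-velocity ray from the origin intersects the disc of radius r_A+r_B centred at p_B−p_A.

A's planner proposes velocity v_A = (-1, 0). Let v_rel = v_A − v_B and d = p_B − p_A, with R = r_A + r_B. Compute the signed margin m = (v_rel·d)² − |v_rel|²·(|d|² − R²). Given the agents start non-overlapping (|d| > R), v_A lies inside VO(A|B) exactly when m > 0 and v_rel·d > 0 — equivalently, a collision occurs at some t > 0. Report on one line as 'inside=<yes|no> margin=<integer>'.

d = (-22, 18),  |d|² = 808;  R = 8+1 = 9,  c = 808−9² = 727
v_rel = (-5, 4),  |v_rel|² = 41;  v_rel·d = (-5)·(-22) + (4)·(18) = 182
41·t² − 364·t + 727 = 0  ⇒  m = 182² − 41·727 = 3317
m = 3317 > 0,  v_rel·d = 182 > 0  ⇒  inside

inside=yes margin=3317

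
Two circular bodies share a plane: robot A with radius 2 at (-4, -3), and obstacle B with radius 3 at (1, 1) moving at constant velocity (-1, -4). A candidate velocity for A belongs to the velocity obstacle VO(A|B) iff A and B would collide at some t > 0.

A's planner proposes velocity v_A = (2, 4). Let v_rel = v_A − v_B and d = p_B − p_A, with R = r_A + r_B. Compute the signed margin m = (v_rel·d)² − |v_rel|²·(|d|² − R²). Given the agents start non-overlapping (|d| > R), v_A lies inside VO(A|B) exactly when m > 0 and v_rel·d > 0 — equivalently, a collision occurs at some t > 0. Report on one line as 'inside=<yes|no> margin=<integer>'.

d = (5, 4),  |d|² = 41;  R = 2+3 = 5,  c = 41−5² = 16
v_rel = (3, 8),  |v_rel|² = 73;  v_rel·d = (3)·(5) + (8)·(4) = 47
73·t² − 94·t + 16 = 0  ⇒  m = 47² − 73·16 = 1041
m = 1041 > 0,  v_rel·d = 47 > 0  ⇒  inside

inside=yes margin=1041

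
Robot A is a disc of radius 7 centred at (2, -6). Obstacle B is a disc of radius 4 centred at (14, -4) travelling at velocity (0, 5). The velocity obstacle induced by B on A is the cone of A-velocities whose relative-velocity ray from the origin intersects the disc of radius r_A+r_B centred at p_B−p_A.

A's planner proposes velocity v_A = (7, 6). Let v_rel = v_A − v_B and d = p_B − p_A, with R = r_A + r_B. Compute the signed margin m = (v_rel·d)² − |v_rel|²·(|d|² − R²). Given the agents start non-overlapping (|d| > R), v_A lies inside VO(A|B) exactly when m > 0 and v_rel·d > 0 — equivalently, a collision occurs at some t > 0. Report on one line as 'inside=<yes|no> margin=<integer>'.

d = (12, 2),  |d|² = 148;  R = 7+4 = 11,  c = 148−11² = 27
v_rel = (7, 1),  |v_rel|² = 50;  v_rel·d = (7)·(12) + (1)·(2) = 86
50·t² − 172·t + 27 = 0  ⇒  m = 86² − 50·27 = 6046
m = 6046 > 0,  v_rel·d = 86 > 0  ⇒  inside

inside=yes margin=6046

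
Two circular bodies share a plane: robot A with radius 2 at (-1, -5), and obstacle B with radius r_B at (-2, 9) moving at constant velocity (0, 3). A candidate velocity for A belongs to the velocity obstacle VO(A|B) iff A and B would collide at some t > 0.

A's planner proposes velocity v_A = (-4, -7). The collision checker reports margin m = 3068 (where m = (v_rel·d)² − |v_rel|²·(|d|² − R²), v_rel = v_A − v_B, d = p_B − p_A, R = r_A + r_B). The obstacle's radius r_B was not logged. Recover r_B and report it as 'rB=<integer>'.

m = 3068
d = (-1, 14);  v_rel = (-4, -10),  |v_rel|² = 116
v_rel×d = (-4)·(14) − (-10)·(-1) = -66
since m = R²·116 − (-66)²:  R² = (4356 + 3068) / 116 = 64
R = √64 = 8  ⇒  r_B = 8 − 2 = 6

rB=6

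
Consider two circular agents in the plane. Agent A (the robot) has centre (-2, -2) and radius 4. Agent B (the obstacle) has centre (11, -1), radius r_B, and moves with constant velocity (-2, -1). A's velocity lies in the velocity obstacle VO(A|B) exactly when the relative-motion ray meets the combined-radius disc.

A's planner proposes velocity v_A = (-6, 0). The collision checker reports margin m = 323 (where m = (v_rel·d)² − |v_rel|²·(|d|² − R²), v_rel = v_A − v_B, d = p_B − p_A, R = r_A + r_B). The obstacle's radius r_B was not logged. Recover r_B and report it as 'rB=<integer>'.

m = 323
d = (13, 1);  v_rel = (-4, 1),  |v_rel|² = 17
v_rel×d = (-4)·(1) − (1)·(13) = -17
since m = R²·17 − (-17)²:  R² = (289 + 323) / 17 = 36
R = √36 = 6  ⇒  r_B = 6 − 4 = 2

rB=2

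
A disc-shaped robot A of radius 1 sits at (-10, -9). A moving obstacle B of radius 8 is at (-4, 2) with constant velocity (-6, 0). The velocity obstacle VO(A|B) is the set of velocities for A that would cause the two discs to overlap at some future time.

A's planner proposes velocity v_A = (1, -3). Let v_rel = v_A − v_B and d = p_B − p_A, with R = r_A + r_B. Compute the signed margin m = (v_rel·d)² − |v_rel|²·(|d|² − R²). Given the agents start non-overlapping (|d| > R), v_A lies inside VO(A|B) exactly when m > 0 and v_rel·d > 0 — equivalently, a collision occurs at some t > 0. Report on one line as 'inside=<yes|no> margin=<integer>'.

d = (6, 11),  |d|² = 157;  R = 1+8 = 9,  c = 157−9² = 76
v_rel = (7, -3),  |v_rel|² = 58;  v_rel·d = (7)·(6) + (-3)·(11) = 9
58·t² − 18·t + 76 = 0  ⇒  m = 9² − 58·76 = -4327
m = -4327 < 0,  v_rel·d = 9 > 0  ⇒  outside

inside=no margin=-4327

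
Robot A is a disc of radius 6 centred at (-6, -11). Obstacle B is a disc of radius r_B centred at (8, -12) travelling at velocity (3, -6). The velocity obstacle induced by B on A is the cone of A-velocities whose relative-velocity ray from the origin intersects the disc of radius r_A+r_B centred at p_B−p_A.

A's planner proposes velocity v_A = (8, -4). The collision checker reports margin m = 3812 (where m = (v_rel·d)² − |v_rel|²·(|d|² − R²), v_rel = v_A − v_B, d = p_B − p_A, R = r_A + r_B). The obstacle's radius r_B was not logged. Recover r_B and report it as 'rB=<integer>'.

m = 3812
d = (14, -1);  v_rel = (5, 2),  |v_rel|² = 29
v_rel×d = (5)·(-1) − (2)·(14) = -33
since m = R²·29 − (-33)²:  R² = (1089 + 3812) / 29 = 169
R = √169 = 13  ⇒  r_B = 13 − 6 = 7

rB=7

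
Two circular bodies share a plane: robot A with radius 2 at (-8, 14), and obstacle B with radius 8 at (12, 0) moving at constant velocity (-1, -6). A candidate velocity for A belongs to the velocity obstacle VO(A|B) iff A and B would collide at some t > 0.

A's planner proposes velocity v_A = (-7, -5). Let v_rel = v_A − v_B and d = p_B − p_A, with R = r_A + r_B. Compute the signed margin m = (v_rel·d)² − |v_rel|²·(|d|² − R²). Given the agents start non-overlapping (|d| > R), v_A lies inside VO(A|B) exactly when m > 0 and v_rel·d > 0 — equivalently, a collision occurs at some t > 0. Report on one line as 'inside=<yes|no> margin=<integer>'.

d = (20, -14),  |d|² = 596;  R = 2+8 = 10,  c = 596−10² = 496
v_rel = (-6, 1),  |v_rel|² = 37;  v_rel·d = (-6)·(20) + (1)·(-14) = -134
37·t² + 268·t + 496 = 0  ⇒  m = (-134)² − 37·496 = -396
m = -396 < 0,  v_rel·d = -134 < 0  ⇒  outside

inside=no margin=-396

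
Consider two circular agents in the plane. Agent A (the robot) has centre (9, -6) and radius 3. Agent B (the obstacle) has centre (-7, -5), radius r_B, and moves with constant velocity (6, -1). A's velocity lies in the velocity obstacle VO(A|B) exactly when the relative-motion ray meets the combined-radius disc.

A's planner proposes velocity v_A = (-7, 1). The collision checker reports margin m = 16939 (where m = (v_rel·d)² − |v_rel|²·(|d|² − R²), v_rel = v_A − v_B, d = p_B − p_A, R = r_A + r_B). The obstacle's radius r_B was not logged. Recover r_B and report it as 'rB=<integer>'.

m = 16939
d = (-16, 1);  v_rel = (-13, 2),  |v_rel|² = 173
v_rel×d = (-13)·(1) − (2)·(-16) = 19
since m = R²·173 − 19²:  R² = (361 + 16939) / 173 = 100
R = √100 = 10  ⇒  r_B = 10 − 3 = 7

rB=7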